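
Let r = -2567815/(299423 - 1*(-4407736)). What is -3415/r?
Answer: 3214989597/513563 ≈ 6260.2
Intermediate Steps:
r = -2567815/4707159 (r = -2567815/(299423 + 4407736) = -2567815/4707159 ≈ -0.54551)
-3415/r = -3415/(-2567815/4707159) = -3415*(-4707159/2567815) = 3214989597/513563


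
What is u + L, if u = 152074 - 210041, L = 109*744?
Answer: 23129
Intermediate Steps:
L = 81096
u = -57967
u + L = -57967 + 81096 = 23129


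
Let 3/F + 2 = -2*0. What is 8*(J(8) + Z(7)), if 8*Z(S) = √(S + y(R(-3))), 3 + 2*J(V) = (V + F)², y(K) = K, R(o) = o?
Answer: 159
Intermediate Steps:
F = -3/2 (F = 3/(-2 - 2*0) = 3/(-2 + 0) = 3/(-2) = 3*(-½) = -3/2 ≈ -1.5000)
J(V) = -3/2 + (-3/2 + V)²/2 (J(V) = -3/2 + (V - 3/2)²/2 = -3/2 + (-3/2 + V)²/2)
Z(S) = √(-3 + S)/8 (Z(S) = √(S - 3)/8 = √(-3 + S)/8)
8*(J(8) + Z(7)) = 8*((-3/2 + (-3 + 2*8)²/8) + √(-3 + 7)/8) = 8*((-3/2 + (-3 + 16)²/8) + √4/8) = 8*((-3/2 + (⅛)*13²) + (⅛)*2) = 8*((-3/2 + (⅛)*169) + ¼) = 8*((-3/2 + 169/8) + ¼) = 8*(157/8 + ¼) = 8*(159/8) = 159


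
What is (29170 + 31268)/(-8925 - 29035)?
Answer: -30219/18980 ≈ -1.5921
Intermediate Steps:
(29170 + 31268)/(-8925 - 29035) = 60438/(-37960) = 60438*(-1/37960) = -30219/18980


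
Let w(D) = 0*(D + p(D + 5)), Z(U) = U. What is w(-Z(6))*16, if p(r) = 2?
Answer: 0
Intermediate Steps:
w(D) = 0 (w(D) = 0*(D + 2) = 0*(2 + D) = 0)
w(-Z(6))*16 = 0*16 = 0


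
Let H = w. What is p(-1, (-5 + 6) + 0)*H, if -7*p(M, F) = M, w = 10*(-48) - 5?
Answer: -485/7 ≈ -69.286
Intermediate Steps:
w = -485 (w = -480 - 5 = -485)
p(M, F) = -M/7
H = -485
p(-1, (-5 + 6) + 0)*H = -⅐*(-1)*(-485) = (⅐)*(-485) = -485/7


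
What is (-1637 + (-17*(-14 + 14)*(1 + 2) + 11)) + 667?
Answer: -959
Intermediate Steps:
(-1637 + (-17*(-14 + 14)*(1 + 2) + 11)) + 667 = (-1637 + (-0*3 + 11)) + 667 = (-1637 + (-17*0 + 11)) + 667 = (-1637 + (0 + 11)) + 667 = (-1637 + 11) + 667 = -1626 + 667 = -959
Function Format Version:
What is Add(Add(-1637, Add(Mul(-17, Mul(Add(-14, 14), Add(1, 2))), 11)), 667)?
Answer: -959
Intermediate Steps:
Add(Add(-1637, Add(Mul(-17, Mul(Add(-14, 14), Add(1, 2))), 11)), 667) = Add(Add(-1637, Add(Mul(-17, Mul(0, 3)), 11)), 667) = Add(Add(-1637, Add(Mul(-17, 0), 11)), 667) = Add(Add(-1637, Add(0, 11)), 667) = Add(Add(-1637, 11), 667) = Add(-1626, 667) = -959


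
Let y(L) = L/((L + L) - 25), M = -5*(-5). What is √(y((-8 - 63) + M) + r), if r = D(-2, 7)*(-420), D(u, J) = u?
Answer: √1278238/39 ≈ 28.990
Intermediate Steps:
M = 25
y(L) = L/(-25 + 2*L) (y(L) = L/(2*L - 25) = L/(-25 + 2*L))
r = 840 (r = -2*(-420) = 840)
√(y((-8 - 63) + M) + r) = √(((-8 - 63) + 25)/(-25 + 2*((-8 - 63) + 25)) + 840) = √((-71 + 25)/(-25 + 2*(-71 + 25)) + 840) = √(-46/(-25 + 2*(-46)) + 840) = √(-46/(-25 - 92) + 840) = √(-46/(-117) + 840) = √(-46*(-1/117) + 840) = √(46/117 + 840) = √(98326/117) = √1278238/39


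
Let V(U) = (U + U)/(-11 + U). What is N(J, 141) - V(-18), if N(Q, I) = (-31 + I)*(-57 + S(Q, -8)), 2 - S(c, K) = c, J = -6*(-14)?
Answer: -443446/29 ≈ -15291.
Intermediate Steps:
J = 84
S(c, K) = 2 - c
N(Q, I) = (-55 - Q)*(-31 + I) (N(Q, I) = (-31 + I)*(-57 + (2 - Q)) = (-31 + I)*(-55 - Q) = (-55 - Q)*(-31 + I))
V(U) = 2*U/(-11 + U) (V(U) = (2*U)/(-11 + U) = 2*U/(-11 + U))
N(J, 141) - V(-18) = (1705 - 55*141 + 31*84 - 1*141*84) - 2*(-18)/(-11 - 18) = (1705 - 7755 + 2604 - 11844) - 2*(-18)/(-29) = -15290 - 2*(-18)*(-1)/29 = -15290 - 1*36/29 = -15290 - 36/29 = -443446/29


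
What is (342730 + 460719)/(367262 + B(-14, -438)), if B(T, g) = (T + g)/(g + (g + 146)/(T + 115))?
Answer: 17888791985/8177111256 ≈ 2.1877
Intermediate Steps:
B(T, g) = (T + g)/(g + (146 + g)/(115 + T))
(342730 + 460719)/(367262 + B(-14, -438)) = (342730 + 460719)/(367262 + ((-14)² + 115*(-14) + 115*(-438) - 14*(-438))/(146 + 116*(-438) - 14*(-438))) = 803449/(367262 + (196 - 1610 - 50370 + 6132)/(146 - 50808 + 6132)) = 803449/(367262 - 45652/(-44530)) = 803449/(367262 - 1/44530*(-45652)) = 803449/(367262 + 22826/22265) = 803449/(8177111256/22265) = 803449*(22265/8177111256) = 17888791985/8177111256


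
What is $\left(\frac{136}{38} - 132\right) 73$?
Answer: $- \frac{178120}{19} \approx -9374.7$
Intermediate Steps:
$\left(\frac{136}{38} - 132\right) 73 = \left(136 \cdot \frac{1}{38} - 132\right) 73 = \left(\frac{68}{19} - 132\right) 73 = \left(- \frac{2440}{19}\right) 73 = - \frac{178120}{19}$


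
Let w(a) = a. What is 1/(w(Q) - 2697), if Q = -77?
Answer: -1/2774 ≈ -0.00036049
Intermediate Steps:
1/(w(Q) - 2697) = 1/(-77 - 2697) = 1/(-2774) = -1/2774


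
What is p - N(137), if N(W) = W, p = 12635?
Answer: 12498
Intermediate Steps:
p - N(137) = 12635 - 1*137 = 12635 - 137 = 12498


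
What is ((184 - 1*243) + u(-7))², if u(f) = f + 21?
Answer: 2025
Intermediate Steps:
u(f) = 21 + f
((184 - 1*243) + u(-7))² = ((184 - 1*243) + (21 - 7))² = ((184 - 243) + 14)² = (-59 + 14)² = (-45)² = 2025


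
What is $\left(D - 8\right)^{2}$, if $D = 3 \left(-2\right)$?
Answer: $196$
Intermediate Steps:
$D = -6$
$\left(D - 8\right)^{2} = \left(-6 - 8\right)^{2} = \left(-14\right)^{2} = 196$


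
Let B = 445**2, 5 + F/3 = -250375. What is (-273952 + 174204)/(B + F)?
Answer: 99748/553115 ≈ 0.18034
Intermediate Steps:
F = -751140 (F = -15 + 3*(-250375) = -15 - 751125 = -751140)
B = 198025
(-273952 + 174204)/(B + F) = (-273952 + 174204)/(198025 - 751140) = -99748/(-553115) = -99748*(-1/553115) = 99748/553115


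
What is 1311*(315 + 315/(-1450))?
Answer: 119677257/290 ≈ 4.1268e+5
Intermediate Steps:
1311*(315 + 315/(-1450)) = 1311*(315 + 315*(-1/1450)) = 1311*(315 - 63/290) = 1311*(91287/290) = 119677257/290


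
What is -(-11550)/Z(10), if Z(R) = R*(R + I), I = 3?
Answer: 1155/13 ≈ 88.846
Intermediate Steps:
Z(R) = R*(3 + R) (Z(R) = R*(R + 3) = R*(3 + R))
-(-11550)/Z(10) = -(-11550)/(10*(3 + 10)) = -(-11550)/(10*13) = -(-11550)/130 = -231*(-5/13) = 1155/13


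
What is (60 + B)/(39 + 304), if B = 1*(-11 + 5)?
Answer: 54/343 ≈ 0.15743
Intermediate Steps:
B = -6 (B = 1*(-6) = -6)
(60 + B)/(39 + 304) = (60 - 6)/(39 + 304) = 54/343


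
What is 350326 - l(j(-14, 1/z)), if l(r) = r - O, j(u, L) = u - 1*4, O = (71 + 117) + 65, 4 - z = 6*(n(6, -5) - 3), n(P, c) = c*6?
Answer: 350597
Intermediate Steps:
n(P, c) = 6*c
z = 202 (z = 4 - 6*(6*(-5) - 3) = 4 - 6*(-30 - 3) = 4 - 6*(-33) = 4 - 1*(-198) = 4 + 198 = 202)
O = 253 (O = 188 + 65 = 253)
j(u, L) = -4 + u (j(u, L) = u - 4 = -4 + u)
l(r) = -253 + r (l(r) = r - 1*253 = r - 253 = -253 + r)
350326 - l(j(-14, 1/z)) = 350326 - (-253 + (-4 - 14)) = 350326 - (-253 - 18) = 350326 - 1*(-271) = 350326 + 271 = 350597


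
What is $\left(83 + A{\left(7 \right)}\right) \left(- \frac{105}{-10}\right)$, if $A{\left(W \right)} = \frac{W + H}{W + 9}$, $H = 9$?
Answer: $882$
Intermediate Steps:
$A{\left(W \right)} = 1$ ($A{\left(W \right)} = \frac{W + 9}{W + 9} = \frac{9 + W}{9 + W} = 1$)
$\left(83 + A{\left(7 \right)}\right) \left(- \frac{105}{-10}\right) = \left(83 + 1\right) \left(- \frac{105}{-10}\right) = 84 \left(\left(-105\right) \left(- \frac{1}{10}\right)\right) = 84 \cdot \frac{21}{2} = 882$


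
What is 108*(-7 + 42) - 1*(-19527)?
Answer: 23307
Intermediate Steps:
108*(-7 + 42) - 1*(-19527) = 108*35 + 19527 = 3780 + 19527 = 23307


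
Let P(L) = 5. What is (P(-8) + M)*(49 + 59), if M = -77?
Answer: -7776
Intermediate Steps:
(P(-8) + M)*(49 + 59) = (5 - 77)*(49 + 59) = -72*108 = -7776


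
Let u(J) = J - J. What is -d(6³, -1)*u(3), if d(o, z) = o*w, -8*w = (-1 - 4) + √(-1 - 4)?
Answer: 0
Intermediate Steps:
w = 5/8 - I*√5/8 (w = -((-1 - 4) + √(-1 - 4))/8 = -(-5 + √(-5))/8 = -(-5 + I*√5)/8 = 5/8 - I*√5/8 ≈ 0.625 - 0.27951*I)
d(o, z) = o*(5/8 - I*√5/8)
u(J) = 0
-d(6³, -1)*u(3) = -(⅛)*6³*(5 - I*√5)*0 = -(⅛)*216*(5 - I*√5)*0 = -(135 - 27*I*√5)*0 = -1*0 = 0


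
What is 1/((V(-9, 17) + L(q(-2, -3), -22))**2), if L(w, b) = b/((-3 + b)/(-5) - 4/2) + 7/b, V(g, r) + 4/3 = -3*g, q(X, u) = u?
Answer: 4356/1413721 ≈ 0.0030812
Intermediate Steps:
V(g, r) = -4/3 - 3*g
L(w, b) = 7/b + b/(-7/5 - b/5) (L(w, b) = b/((-3 + b)*(-1/5) - 4*1/2) + 7/b = b/((3/5 - b/5) - 2) + 7/b = b/(-7/5 - b/5) + 7/b = 7/b + b/(-7/5 - b/5))
1/((V(-9, 17) + L(q(-2, -3), -22))**2) = 1/(((-4/3 - 3*(-9)) + (49 - 5*(-22)**2 + 7*(-22))/((-22)*(7 - 22)))**2) = 1/(((-4/3 + 27) - 1/22*(49 - 5*484 - 154)/(-15))**2) = 1/((77/3 - 1/22*(-1/15)*(49 - 2420 - 154))**2) = 1/((77/3 - 1/22*(-1/15)*(-2525))**2) = 1/((77/3 - 505/66)**2) = 1/((1189/66)**2) = 1/(1413721/4356) = 4356/1413721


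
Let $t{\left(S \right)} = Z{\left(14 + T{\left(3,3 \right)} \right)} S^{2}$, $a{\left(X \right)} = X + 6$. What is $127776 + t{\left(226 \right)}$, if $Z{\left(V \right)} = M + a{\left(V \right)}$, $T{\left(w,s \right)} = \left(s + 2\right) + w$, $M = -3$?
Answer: $1404676$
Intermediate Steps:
$T{\left(w,s \right)} = 2 + s + w$ ($T{\left(w,s \right)} = \left(2 + s\right) + w = 2 + s + w$)
$a{\left(X \right)} = 6 + X$
$Z{\left(V \right)} = 3 + V$ ($Z{\left(V \right)} = -3 + \left(6 + V\right) = 3 + V$)
$t{\left(S \right)} = 25 S^{2}$ ($t{\left(S \right)} = \left(3 + \left(14 + \left(2 + 3 + 3\right)\right)\right) S^{2} = \left(3 + \left(14 + 8\right)\right) S^{2} = \left(3 + 22\right) S^{2} = 25 S^{2}$)
$127776 + t{\left(226 \right)} = 127776 + 25 \cdot 226^{2} = 127776 + 25 \cdot 51076 = 127776 + 1276900 = 1404676$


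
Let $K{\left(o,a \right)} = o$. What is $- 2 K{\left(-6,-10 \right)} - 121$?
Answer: $-109$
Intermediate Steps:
$- 2 K{\left(-6,-10 \right)} - 121 = \left(-2\right) \left(-6\right) - 121 = 12 + \left(-139 + 18\right) = 12 - 121 = -109$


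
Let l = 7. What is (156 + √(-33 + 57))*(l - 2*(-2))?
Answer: 1716 + 22*√6 ≈ 1769.9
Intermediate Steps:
(156 + √(-33 + 57))*(l - 2*(-2)) = (156 + √(-33 + 57))*(7 - 2*(-2)) = (156 + √24)*(7 + 4) = (156 + 2*√6)*11 = 1716 + 22*√6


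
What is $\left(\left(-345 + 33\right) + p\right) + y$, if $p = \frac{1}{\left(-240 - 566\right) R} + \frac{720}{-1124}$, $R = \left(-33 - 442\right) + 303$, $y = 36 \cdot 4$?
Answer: $- \frac{6569492935}{38955592} \approx -168.64$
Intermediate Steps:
$y = 144$
$R = -172$ ($R = -475 + 303 = -172$)
$p = - \frac{24953479}{38955592}$ ($p = \frac{1}{\left(-240 - 566\right) \left(-172\right)} + \frac{720}{-1124} = \frac{1}{-806} \left(- \frac{1}{172}\right) + 720 \left(- \frac{1}{1124}\right) = \left(- \frac{1}{806}\right) \left(- \frac{1}{172}\right) - \frac{180}{281} = \frac{1}{138632} - \frac{180}{281} = - \frac{24953479}{38955592} \approx -0.64056$)
$\left(\left(-345 + 33\right) + p\right) + y = \left(\left(-345 + 33\right) - \frac{24953479}{38955592}\right) + 144 = \left(-312 - \frac{24953479}{38955592}\right) + 144 = - \frac{12179098183}{38955592} + 144 = - \frac{6569492935}{38955592}$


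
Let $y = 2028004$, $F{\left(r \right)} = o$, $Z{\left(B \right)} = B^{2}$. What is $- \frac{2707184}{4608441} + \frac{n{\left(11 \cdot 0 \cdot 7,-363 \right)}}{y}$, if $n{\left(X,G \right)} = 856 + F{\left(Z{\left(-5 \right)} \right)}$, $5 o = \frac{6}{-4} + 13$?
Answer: $- \frac{54862245558257}{93459367817640} \approx -0.58702$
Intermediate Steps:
$o = \frac{23}{10}$ ($o = \frac{\frac{6}{-4} + 13}{5} = \frac{6 \left(- \frac{1}{4}\right) + 13}{5} = \frac{- \frac{3}{2} + 13}{5} = \frac{1}{5} \cdot \frac{23}{2} = \frac{23}{10} \approx 2.3$)
$F{\left(r \right)} = \frac{23}{10}$
$n{\left(X,G \right)} = \frac{8583}{10}$ ($n{\left(X,G \right)} = 856 + \frac{23}{10} = \frac{8583}{10}$)
$- \frac{2707184}{4608441} + \frac{n{\left(11 \cdot 0 \cdot 7,-363 \right)}}{y} = - \frac{2707184}{4608441} + \frac{8583}{10 \cdot 2028004} = \left(-2707184\right) \frac{1}{4608441} + \frac{8583}{10} \cdot \frac{1}{2028004} = - \frac{2707184}{4608441} + \frac{8583}{20280040} = - \frac{54862245558257}{93459367817640}$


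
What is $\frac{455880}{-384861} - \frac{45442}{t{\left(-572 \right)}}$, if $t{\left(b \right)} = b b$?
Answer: $- \frac{27774249247}{20986726904} \approx -1.3234$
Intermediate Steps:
$t{\left(b \right)} = b^{2}$
$\frac{455880}{-384861} - \frac{45442}{t{\left(-572 \right)}} = \frac{455880}{-384861} - \frac{45442}{\left(-572\right)^{2}} = 455880 \left(- \frac{1}{384861}\right) - \frac{45442}{327184} = - \frac{151960}{128287} - \frac{22721}{163592} = - \frac{27774249247}{20986726904}$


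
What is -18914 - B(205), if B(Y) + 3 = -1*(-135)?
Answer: -19046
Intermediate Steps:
B(Y) = 132 (B(Y) = -3 - 1*(-135) = -3 + 135 = 132)
-18914 - B(205) = -18914 - 1*132 = -18914 - 132 = -19046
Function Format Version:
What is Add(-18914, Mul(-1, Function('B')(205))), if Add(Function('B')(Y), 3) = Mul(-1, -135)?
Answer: -19046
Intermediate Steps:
Function('B')(Y) = 132 (Function('B')(Y) = Add(-3, Mul(-1, -135)) = Add(-3, 135) = 132)
Add(-18914, Mul(-1, Function('B')(205))) = Add(-18914, Mul(-1, 132)) = Add(-18914, -132) = -19046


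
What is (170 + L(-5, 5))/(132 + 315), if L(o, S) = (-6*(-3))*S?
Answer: 260/447 ≈ 0.58166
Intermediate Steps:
L(o, S) = 18*S
(170 + L(-5, 5))/(132 + 315) = (170 + 18*5)/(132 + 315) = (170 + 90)/447 = 260*(1/447) = 260/447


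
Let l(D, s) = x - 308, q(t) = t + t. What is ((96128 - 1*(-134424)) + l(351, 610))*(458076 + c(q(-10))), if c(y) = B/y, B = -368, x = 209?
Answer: 527846143816/5 ≈ 1.0557e+11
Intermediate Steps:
q(t) = 2*t
c(y) = -368/y
l(D, s) = -99 (l(D, s) = 209 - 308 = -99)
((96128 - 1*(-134424)) + l(351, 610))*(458076 + c(q(-10))) = ((96128 - 1*(-134424)) - 99)*(458076 - 368/(2*(-10))) = ((96128 + 134424) - 99)*(458076 - 368/(-20)) = (230552 - 99)*(458076 - 368*(-1/20)) = 230453*(458076 + 92/5) = 230453*(2290472/5) = 527846143816/5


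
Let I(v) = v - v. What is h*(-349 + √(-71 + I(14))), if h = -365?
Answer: 127385 - 365*I*√71 ≈ 1.2739e+5 - 3075.5*I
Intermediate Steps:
I(v) = 0
h*(-349 + √(-71 + I(14))) = -365*(-349 + √(-71 + 0)) = -365*(-349 + √(-71)) = -365*(-349 + I*√71) = 127385 - 365*I*√71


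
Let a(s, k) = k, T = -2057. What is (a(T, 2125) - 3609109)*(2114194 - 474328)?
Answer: -5914970424144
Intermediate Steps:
(a(T, 2125) - 3609109)*(2114194 - 474328) = (2125 - 3609109)*(2114194 - 474328) = -3606984*1639866 = -5914970424144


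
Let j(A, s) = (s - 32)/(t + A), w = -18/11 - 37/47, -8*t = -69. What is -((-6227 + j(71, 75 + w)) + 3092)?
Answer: 1032278591/329329 ≈ 3134.5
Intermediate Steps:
t = 69/8 (t = -⅛*(-69) = 69/8 ≈ 8.6250)
w = -1253/517 (w = -18*1/11 - 37*1/47 = -18/11 - 37/47 = -1253/517 ≈ -2.4236)
j(A, s) = (-32 + s)/(69/8 + A) (j(A, s) = (s - 32)/(69/8 + A) = (-32 + s)/(69/8 + A))
-((-6227 + j(71, 75 + w)) + 3092) = -((-6227 + 8*(-32 + (75 - 1253/517))/(69 + 8*71)) + 3092) = -((-6227 + 8*(-32 + 37522/517)/(69 + 568)) + 3092) = -((-6227 + 8*(20978/517)/637) + 3092) = -((-6227 + 8*(1/637)*(20978/517)) + 3092) = -((-6227 + 167824/329329) + 3092) = -(-2050563859/329329 + 3092) = -1*(-1032278591/329329) = 1032278591/329329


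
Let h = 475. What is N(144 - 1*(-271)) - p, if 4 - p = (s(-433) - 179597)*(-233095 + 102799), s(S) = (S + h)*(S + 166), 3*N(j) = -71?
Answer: 74585730085/3 ≈ 2.4862e+10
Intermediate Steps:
N(j) = -71/3 (N(j) = (⅓)*(-71) = -71/3)
s(S) = (166 + S)*(475 + S) (s(S) = (S + 475)*(S + 166) = (475 + S)*(166 + S) = (166 + S)*(475 + S))
p = -24861910052 (p = 4 - ((78850 + (-433)² + 641*(-433)) - 179597)*(-233095 + 102799) = 4 - ((78850 + 187489 - 277553) - 179597)*(-130296) = 4 - (-11214 - 179597)*(-130296) = 4 - (-190811)*(-130296) = 4 - 1*24861910056 = 4 - 24861910056 = -24861910052)
N(144 - 1*(-271)) - p = -71/3 - 1*(-24861910052) = -71/3 + 24861910052 = 74585730085/3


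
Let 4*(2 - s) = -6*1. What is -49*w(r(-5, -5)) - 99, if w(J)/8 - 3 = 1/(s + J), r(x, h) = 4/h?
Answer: -38345/27 ≈ -1420.2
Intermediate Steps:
s = 7/2 (s = 2 - (-3)/2 = 2 - 1/4*(-6) = 2 + 3/2 = 7/2 ≈ 3.5000)
w(J) = 24 + 8/(7/2 + J)
-49*w(r(-5, -5)) - 99 = -392*(23 + 6*(4/(-5)))/(7 + 2*(4/(-5))) - 99 = -392*(23 + 6*(4*(-1/5)))/(7 + 2*(4*(-1/5))) - 99 = -392*(23 + 6*(-4/5))/(7 + 2*(-4/5)) - 99 = -392*(23 - 24/5)/(7 - 8/5) - 99 = -392*91/(27/5*5) - 99 = -392*5*91/(27*5) - 99 = -49*728/27 - 99 = -35672/27 - 99 = -38345/27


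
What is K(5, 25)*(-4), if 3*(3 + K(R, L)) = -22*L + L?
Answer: 712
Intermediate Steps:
K(R, L) = -3 - 7*L (K(R, L) = -3 + (-22*L + L)/3 = -3 + (-21*L)/3 = -3 - 7*L)
K(5, 25)*(-4) = (-3 - 7*25)*(-4) = (-3 - 175)*(-4) = -178*(-4) = 712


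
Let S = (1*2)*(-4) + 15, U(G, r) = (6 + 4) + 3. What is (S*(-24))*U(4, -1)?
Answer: -2184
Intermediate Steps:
U(G, r) = 13 (U(G, r) = 10 + 3 = 13)
S = 7 (S = 2*(-4) + 15 = -8 + 15 = 7)
(S*(-24))*U(4, -1) = (7*(-24))*13 = -168*13 = -2184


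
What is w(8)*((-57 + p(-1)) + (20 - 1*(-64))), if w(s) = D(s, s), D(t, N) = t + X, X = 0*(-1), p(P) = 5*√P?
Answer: 216 + 40*I ≈ 216.0 + 40.0*I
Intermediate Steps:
X = 0
D(t, N) = t (D(t, N) = t + 0 = t)
w(s) = s
w(8)*((-57 + p(-1)) + (20 - 1*(-64))) = 8*((-57 + 5*√(-1)) + (20 - 1*(-64))) = 8*((-57 + 5*I) + (20 + 64)) = 8*((-57 + 5*I) + 84) = 8*(27 + 5*I) = 216 + 40*I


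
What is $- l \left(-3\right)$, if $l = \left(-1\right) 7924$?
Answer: $-23772$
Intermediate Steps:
$l = -7924$
$- l \left(-3\right) = - \left(-7924\right) \left(-3\right) = \left(-1\right) 23772 = -23772$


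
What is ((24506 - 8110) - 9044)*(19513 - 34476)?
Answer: -110007976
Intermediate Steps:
((24506 - 8110) - 9044)*(19513 - 34476) = (16396 - 9044)*(-14963) = 7352*(-14963) = -110007976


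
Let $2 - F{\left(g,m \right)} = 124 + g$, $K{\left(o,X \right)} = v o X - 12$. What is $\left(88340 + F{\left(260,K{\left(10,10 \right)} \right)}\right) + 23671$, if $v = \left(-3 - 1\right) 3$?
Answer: $111629$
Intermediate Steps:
$v = -12$ ($v = \left(-4\right) 3 = -12$)
$K{\left(o,X \right)} = -12 - 12 X o$ ($K{\left(o,X \right)} = - 12 o X - 12 = - 12 X o - 12 = -12 - 12 X o$)
$F{\left(g,m \right)} = -122 - g$ ($F{\left(g,m \right)} = 2 - \left(124 + g\right) = -122 - g$)
$\left(88340 + F{\left(260,K{\left(10,10 \right)} \right)}\right) + 23671 = \left(88340 - 382\right) + 23671 = 87958 + 23671 = 111629$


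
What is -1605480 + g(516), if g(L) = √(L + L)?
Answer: -1605480 + 2*√258 ≈ -1.6054e+6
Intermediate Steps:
g(L) = √2*√L (g(L) = √(2*L) = √2*√L)
-1605480 + g(516) = -1605480 + √2*√516 = -1605480 + √2*(2*√129) = -1605480 + 2*√258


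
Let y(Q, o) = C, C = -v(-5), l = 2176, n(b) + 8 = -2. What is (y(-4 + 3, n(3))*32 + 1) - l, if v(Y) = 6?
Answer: -2367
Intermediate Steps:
n(b) = -10 (n(b) = -8 - 2 = -10)
C = -6 (C = -1*6 = -6)
y(Q, o) = -6
(y(-4 + 3, n(3))*32 + 1) - l = (-6*32 + 1) - 1*2176 = (-192 + 1) - 2176 = -191 - 2176 = -2367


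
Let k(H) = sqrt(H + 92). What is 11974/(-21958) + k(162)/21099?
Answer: -5987/10979 + sqrt(254)/21099 ≈ -0.54456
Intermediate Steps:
k(H) = sqrt(92 + H)
11974/(-21958) + k(162)/21099 = 11974/(-21958) + sqrt(92 + 162)/21099 = 11974*(-1/21958) + sqrt(254)*(1/21099) = -5987/10979 + sqrt(254)/21099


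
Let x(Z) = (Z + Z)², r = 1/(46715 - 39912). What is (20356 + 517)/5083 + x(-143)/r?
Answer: 2828476990477/5083 ≈ 5.5646e+8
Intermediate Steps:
r = 1/6803 ≈ 0.00014699
x(Z) = 4*Z² (x(Z) = (2*Z)² = 4*Z²)
(20356 + 517)/5083 + x(-143)/r = (20356 + 517)/5083 + (4*(-143)²)/(1/6803) = 20873*(1/5083) + (4*20449)*6803 = 20873/5083 + 81796*6803 = 20873/5083 + 556458188 = 2828476990477/5083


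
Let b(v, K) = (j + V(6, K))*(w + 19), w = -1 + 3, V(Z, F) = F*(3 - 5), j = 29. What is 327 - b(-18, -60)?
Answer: -2802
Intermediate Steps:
V(Z, F) = -2*F (V(Z, F) = F*(-2) = -2*F)
w = 2
b(v, K) = 609 - 42*K (b(v, K) = (29 - 2*K)*(2 + 19) = (29 - 2*K)*21 = 609 - 42*K)
327 - b(-18, -60) = 327 - (609 - 42*(-60)) = 327 - (609 + 2520) = 327 - 1*3129 = 327 - 3129 = -2802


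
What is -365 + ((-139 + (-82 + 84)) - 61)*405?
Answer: -80555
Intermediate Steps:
-365 + ((-139 + (-82 + 84)) - 61)*405 = -365 + ((-139 + 2) - 61)*405 = -365 + (-137 - 61)*405 = -365 - 198*405 = -365 - 80190 = -80555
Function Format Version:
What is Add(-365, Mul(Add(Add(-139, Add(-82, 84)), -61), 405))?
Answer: -80555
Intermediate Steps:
Add(-365, Mul(Add(Add(-139, Add(-82, 84)), -61), 405)) = Add(-365, Mul(Add(Add(-139, 2), -61), 405)) = Add(-365, Mul(Add(-137, -61), 405)) = Add(-365, Mul(-198, 405)) = Add(-365, -80190) = -80555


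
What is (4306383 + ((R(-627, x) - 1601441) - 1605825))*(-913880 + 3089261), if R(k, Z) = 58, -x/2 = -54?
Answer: 2391124410675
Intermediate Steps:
x = 108 (x = -2*(-54) = 108)
(4306383 + ((R(-627, x) - 1601441) - 1605825))*(-913880 + 3089261) = (4306383 + ((58 - 1601441) - 1605825))*(-913880 + 3089261) = (4306383 + (-1601383 - 1605825))*2175381 = (4306383 - 3207208)*2175381 = 1099175*2175381 = 2391124410675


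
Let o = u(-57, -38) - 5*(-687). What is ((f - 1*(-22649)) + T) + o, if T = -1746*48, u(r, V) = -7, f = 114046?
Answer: 56315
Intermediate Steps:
o = 3428 (o = -7 - 5*(-687) = -7 - 1*(-3435) = -7 + 3435 = 3428)
T = -83808
((f - 1*(-22649)) + T) + o = ((114046 - 1*(-22649)) - 83808) + 3428 = ((114046 + 22649) - 83808) + 3428 = (136695 - 83808) + 3428 = 52887 + 3428 = 56315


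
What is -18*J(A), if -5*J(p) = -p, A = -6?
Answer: 108/5 ≈ 21.600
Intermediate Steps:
J(p) = p/5 (J(p) = -(-1)*p/5 = p/5)
-18*J(A) = -18*(-6)/5 = -18*(-6/5) = 108/5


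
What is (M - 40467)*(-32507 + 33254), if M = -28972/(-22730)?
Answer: -343540047843/11365 ≈ -3.0228e+7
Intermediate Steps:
M = 14486/11365 (M = -28972*(-1/22730) = 14486/11365 ≈ 1.2746)
(M - 40467)*(-32507 + 33254) = (14486/11365 - 40467)*(-32507 + 33254) = -459892969/11365*747 = -343540047843/11365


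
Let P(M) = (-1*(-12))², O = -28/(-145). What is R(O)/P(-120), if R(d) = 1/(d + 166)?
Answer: 145/3470112 ≈ 4.1785e-5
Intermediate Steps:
O = 28/145 (O = -28*(-1/145) = 28/145 ≈ 0.19310)
P(M) = 144 (P(M) = 12² = 144)
R(d) = 1/(166 + d)
R(O)/P(-120) = 1/((166 + 28/145)*144) = (1/144)/(24098/145) = (145/24098)*(1/144) = 145/3470112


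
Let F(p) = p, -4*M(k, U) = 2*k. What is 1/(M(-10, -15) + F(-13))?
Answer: -⅛ ≈ -0.12500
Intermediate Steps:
M(k, U) = -k/2
1/(M(-10, -15) + F(-13)) = 1/(-½*(-10) - 13) = 1/(5 - 13) = 1/(-8) = -⅛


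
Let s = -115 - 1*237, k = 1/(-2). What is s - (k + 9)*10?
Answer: -437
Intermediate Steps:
k = -½ ≈ -0.50000
s = -352 (s = -115 - 237 = -352)
s - (k + 9)*10 = -352 - (-½ + 9)*10 = -352 - 17*10/2 = -352 - 1*85 = -352 - 85 = -437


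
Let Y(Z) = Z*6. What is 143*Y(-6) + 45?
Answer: -5103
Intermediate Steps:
Y(Z) = 6*Z
143*Y(-6) + 45 = 143*(6*(-6)) + 45 = 143*(-36) + 45 = -5148 + 45 = -5103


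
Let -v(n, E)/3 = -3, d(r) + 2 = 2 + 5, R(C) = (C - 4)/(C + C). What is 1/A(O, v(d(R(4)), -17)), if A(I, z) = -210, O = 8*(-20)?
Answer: -1/210 ≈ -0.0047619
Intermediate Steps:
R(C) = (-4 + C)/(2*C) (R(C) = (-4 + C)/((2*C)) = (-4 + C)*(1/(2*C)) = (-4 + C)/(2*C))
O = -160
d(r) = 5 (d(r) = -2 + (2 + 5) = -2 + 7 = 5)
v(n, E) = 9 (v(n, E) = -3*(-3) = 9)
1/A(O, v(d(R(4)), -17)) = 1/(-210) = -1/210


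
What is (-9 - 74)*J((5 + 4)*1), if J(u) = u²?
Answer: -6723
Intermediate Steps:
(-9 - 74)*J((5 + 4)*1) = (-9 - 74)*((5 + 4)*1)² = -83*(9*1)² = -83*9² = -83*81 = -6723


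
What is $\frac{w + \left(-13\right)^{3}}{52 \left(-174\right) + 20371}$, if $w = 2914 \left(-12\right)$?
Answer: $- \frac{37165}{11323} \approx -3.2823$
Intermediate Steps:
$w = -34968$
$\frac{w + \left(-13\right)^{3}}{52 \left(-174\right) + 20371} = \frac{-34968 + \left(-13\right)^{3}}{52 \left(-174\right) + 20371} = \frac{-34968 - 2197}{-9048 + 20371} = - \frac{37165}{11323}$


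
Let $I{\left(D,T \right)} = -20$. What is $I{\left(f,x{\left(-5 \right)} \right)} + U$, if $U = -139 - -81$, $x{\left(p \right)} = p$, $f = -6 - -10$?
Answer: $-78$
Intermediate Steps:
$f = 4$ ($f = -6 + 10 = 4$)
$U = -58$ ($U = -139 + 81 = -58$)
$I{\left(f,x{\left(-5 \right)} \right)} + U = -20 - 58 = -78$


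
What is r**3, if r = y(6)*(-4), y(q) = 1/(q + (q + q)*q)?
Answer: -8/59319 ≈ -0.00013486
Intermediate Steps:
y(q) = 1/(q + 2*q**2) (y(q) = 1/(q + (2*q)*q) = 1/(q + 2*q**2))
r = -2/39 (r = (1/(6*(1 + 2*6)))*(-4) = (1/(6*(1 + 12)))*(-4) = ((1/6)/13)*(-4) = ((1/6)*(1/13))*(-4) = (1/78)*(-4) = -2/39 ≈ -0.051282)
r**3 = (-2/39)**3 = -8/59319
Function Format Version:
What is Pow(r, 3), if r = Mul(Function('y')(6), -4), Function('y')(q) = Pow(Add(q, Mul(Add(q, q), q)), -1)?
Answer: Rational(-8, 59319) ≈ -0.00013486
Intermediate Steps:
Function('y')(q) = Pow(Add(q, Mul(2, Pow(q, 2))), -1) (Function('y')(q) = Pow(Add(q, Mul(Mul(2, q), q)), -1) = Pow(Add(q, Mul(2, Pow(q, 2))), -1))
r = Rational(-2, 39) (r = Mul(Mul(Pow(6, -1), Pow(Add(1, Mul(2, 6)), -1)), -4) = Mul(Mul(Rational(1, 6), Pow(Add(1, 12), -1)), -4) = Mul(Mul(Rational(1, 6), Pow(13, -1)), -4) = Mul(Mul(Rational(1, 6), Rational(1, 13)), -4) = Mul(Rational(1, 78), -4) = Rational(-2, 39) ≈ -0.051282)
Pow(r, 3) = Pow(Rational(-2, 39), 3) = Rational(-8, 59319)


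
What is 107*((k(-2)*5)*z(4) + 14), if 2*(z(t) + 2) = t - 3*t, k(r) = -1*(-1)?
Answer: -1712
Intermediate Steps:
k(r) = 1
z(t) = -2 - t (z(t) = -2 + (t - 3*t)/2 = -2 + (-2*t)/2 = -2 - t)
107*((k(-2)*5)*z(4) + 14) = 107*((1*5)*(-2 - 1*4) + 14) = 107*(5*(-2 - 4) + 14) = 107*(5*(-6) + 14) = 107*(-30 + 14) = 107*(-16) = -1712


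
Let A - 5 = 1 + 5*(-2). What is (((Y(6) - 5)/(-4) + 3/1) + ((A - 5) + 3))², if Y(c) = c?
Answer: 169/16 ≈ 10.563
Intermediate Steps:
A = -4 (A = 5 + (1 + 5*(-2)) = 5 + (1 - 10) = 5 - 9 = -4)
(((Y(6) - 5)/(-4) + 3/1) + ((A - 5) + 3))² = (((6 - 5)/(-4) + 3/1) + ((-4 - 5) + 3))² = ((1*(-¼) + 3*1) + (-9 + 3))² = ((-¼ + 3) - 6)² = (11/4 - 6)² = (-13/4)² = 169/16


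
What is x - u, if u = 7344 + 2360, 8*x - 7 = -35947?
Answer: -28393/2 ≈ -14197.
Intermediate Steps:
x = -8985/2 (x = 7/8 + (⅛)*(-35947) = 7/8 - 35947/8 = -8985/2 ≈ -4492.5)
u = 9704
x - u = -8985/2 - 1*9704 = -8985/2 - 9704 = -28393/2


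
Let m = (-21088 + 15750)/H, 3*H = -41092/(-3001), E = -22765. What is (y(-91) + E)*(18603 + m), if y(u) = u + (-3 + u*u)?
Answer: -2610834015759/10273 ≈ -2.5415e+8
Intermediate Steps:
H = 41092/9003 (H = (-41092/(-3001))/3 = (-41092*(-1/3001))/3 = (⅓)*(41092/3001) = 41092/9003 ≈ 4.5643)
m = -24029007/20546 (m = (-21088 + 15750)/(41092/9003) = -5338*9003/41092 = -24029007/20546 ≈ -1169.5)
y(u) = -3 + u + u² (y(u) = u + (-3 + u²) = -3 + u + u²)
(y(-91) + E)*(18603 + m) = ((-3 - 91 + (-91)²) - 22765)*(18603 - 24029007/20546) = ((-3 - 91 + 8281) - 22765)*(358188231/20546) = (8187 - 22765)*(358188231/20546) = -14578*358188231/20546 = -2610834015759/10273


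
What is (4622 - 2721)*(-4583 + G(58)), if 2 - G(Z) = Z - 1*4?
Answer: -8811135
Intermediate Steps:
G(Z) = 6 - Z (G(Z) = 2 - (Z - 1*4) = 2 - (Z - 4) = 2 - (-4 + Z) = 2 + (4 - Z) = 6 - Z)
(4622 - 2721)*(-4583 + G(58)) = (4622 - 2721)*(-4583 + (6 - 1*58)) = 1901*(-4583 + (6 - 58)) = 1901*(-4583 - 52) = 1901*(-4635) = -8811135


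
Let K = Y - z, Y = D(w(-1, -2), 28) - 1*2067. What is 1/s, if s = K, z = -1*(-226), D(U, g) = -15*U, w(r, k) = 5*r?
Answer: -1/2218 ≈ -0.00045086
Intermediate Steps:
Y = -1992 (Y = -75*(-1) - 1*2067 = -15*(-5) - 2067 = 75 - 2067 = -1992)
z = 226
K = -2218 (K = -1992 - 1*226 = -1992 - 226 = -2218)
s = -2218
1/s = 1/(-2218) = -1/2218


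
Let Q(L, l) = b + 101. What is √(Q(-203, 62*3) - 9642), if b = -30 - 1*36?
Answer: I*√9607 ≈ 98.015*I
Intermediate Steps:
b = -66 (b = -30 - 36 = -66)
Q(L, l) = 35 (Q(L, l) = -66 + 101 = 35)
√(Q(-203, 62*3) - 9642) = √(35 - 9642) = √(-9607) = I*√9607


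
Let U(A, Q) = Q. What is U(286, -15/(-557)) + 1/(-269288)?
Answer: 4038763/149993416 ≈ 0.026926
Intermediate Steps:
U(286, -15/(-557)) + 1/(-269288) = -15/(-557) + 1/(-269288) = -15*(-1/557) - 1/269288 = 15/557 - 1/269288 = 4038763/149993416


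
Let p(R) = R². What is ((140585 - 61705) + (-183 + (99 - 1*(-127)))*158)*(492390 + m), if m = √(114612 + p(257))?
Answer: 42185020860 + 1113762*√1069 ≈ 4.2221e+10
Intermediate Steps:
m = 13*√1069 (m = √(114612 + 257²) = √(114612 + 66049) = √180661 = 13*√1069 ≈ 425.04)
((140585 - 61705) + (-183 + (99 - 1*(-127)))*158)*(492390 + m) = ((140585 - 61705) + (-183 + (99 - 1*(-127)))*158)*(492390 + 13*√1069) = (78880 + (-183 + (99 + 127))*158)*(492390 + 13*√1069) = (78880 + (-183 + 226)*158)*(492390 + 13*√1069) = (78880 + 43*158)*(492390 + 13*√1069) = (78880 + 6794)*(492390 + 13*√1069) = 85674*(492390 + 13*√1069) = 42185020860 + 1113762*√1069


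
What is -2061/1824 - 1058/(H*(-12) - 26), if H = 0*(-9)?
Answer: 312701/7904 ≈ 39.562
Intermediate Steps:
H = 0
-2061/1824 - 1058/(H*(-12) - 26) = -2061/1824 - 1058/(0*(-12) - 26) = -2061*1/1824 - 1058/(0 - 26) = -687/608 - 1058/(-26) = -687/608 - 1058*(-1/26) = -687/608 + 529/13 = 312701/7904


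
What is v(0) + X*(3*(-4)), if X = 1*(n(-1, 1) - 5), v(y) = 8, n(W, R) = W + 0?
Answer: 80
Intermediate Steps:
n(W, R) = W
X = -6 (X = 1*(-1 - 5) = 1*(-6) = -6)
v(0) + X*(3*(-4)) = 8 - 18*(-4) = 8 - 6*(-12) = 8 + 72 = 80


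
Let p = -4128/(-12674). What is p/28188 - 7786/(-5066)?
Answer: 3408831005/2217956337 ≈ 1.5369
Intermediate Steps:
p = 2064/6337 (p = -4128*(-1/12674) = 2064/6337 ≈ 0.32571)
p/28188 - 7786/(-5066) = (2064/6337)/28188 - 7786/(-5066) = (2064/6337)*(1/28188) - 7786*(-1/5066) = 172/14885613 + 229/149 = 3408831005/2217956337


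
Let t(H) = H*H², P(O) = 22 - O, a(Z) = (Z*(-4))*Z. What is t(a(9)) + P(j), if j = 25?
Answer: -34012227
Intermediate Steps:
a(Z) = -4*Z² (a(Z) = (-4*Z)*Z = -4*Z²)
t(H) = H³
t(a(9)) + P(j) = (-4*9²)³ + (22 - 1*25) = (-4*81)³ + (22 - 25) = (-324)³ - 3 = -34012224 - 3 = -34012227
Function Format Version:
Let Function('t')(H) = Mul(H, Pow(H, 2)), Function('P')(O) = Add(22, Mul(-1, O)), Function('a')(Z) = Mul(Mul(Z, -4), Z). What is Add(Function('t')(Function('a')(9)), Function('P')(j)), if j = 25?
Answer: -34012227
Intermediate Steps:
Function('a')(Z) = Mul(-4, Pow(Z, 2)) (Function('a')(Z) = Mul(Mul(-4, Z), Z) = Mul(-4, Pow(Z, 2)))
Function('t')(H) = Pow(H, 3)
Add(Function('t')(Function('a')(9)), Function('P')(j)) = Add(Pow(Mul(-4, Pow(9, 2)), 3), Add(22, Mul(-1, 25))) = Add(Pow(Mul(-4, 81), 3), Add(22, -25)) = Add(Pow(-324, 3), -3) = Add(-34012224, -3) = -34012227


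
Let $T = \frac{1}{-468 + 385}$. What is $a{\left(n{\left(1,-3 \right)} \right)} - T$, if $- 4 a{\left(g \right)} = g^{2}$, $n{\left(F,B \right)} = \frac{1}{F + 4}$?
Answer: $\frac{17}{8300} \approx 0.0020482$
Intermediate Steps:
$n{\left(F,B \right)} = \frac{1}{4 + F}$
$T = - \frac{1}{83}$ ($T = \frac{1}{-83} = - \frac{1}{83} \approx -0.012048$)
$a{\left(g \right)} = - \frac{g^{2}}{4}$
$a{\left(n{\left(1,-3 \right)} \right)} - T = - \frac{\left(\frac{1}{4 + 1}\right)^{2}}{4} - - \frac{1}{83} = - \frac{\left(\frac{1}{5}\right)^{2}}{4} + \frac{1}{83} = - \frac{1}{4 \cdot 25} + \frac{1}{83} = \left(- \frac{1}{4}\right) \frac{1}{25} + \frac{1}{83} = - \frac{1}{100} + \frac{1}{83} = \frac{17}{8300}$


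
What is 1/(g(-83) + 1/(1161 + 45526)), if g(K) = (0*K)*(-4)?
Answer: 46687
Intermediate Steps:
g(K) = 0 (g(K) = 0*(-4) = 0)
1/(g(-83) + 1/(1161 + 45526)) = 1/(0 + 1/(1161 + 45526)) = 1/(0 + 1/46687) = 1/(1/46687) = 46687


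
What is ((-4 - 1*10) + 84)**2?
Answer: 4900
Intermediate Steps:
((-4 - 1*10) + 84)**2 = ((-4 - 10) + 84)**2 = (-14 + 84)**2 = 70**2 = 4900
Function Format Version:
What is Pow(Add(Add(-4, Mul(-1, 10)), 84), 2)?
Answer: 4900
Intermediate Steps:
Pow(Add(Add(-4, Mul(-1, 10)), 84), 2) = Pow(Add(Add(-4, -10), 84), 2) = Pow(Add(-14, 84), 2) = Pow(70, 2) = 4900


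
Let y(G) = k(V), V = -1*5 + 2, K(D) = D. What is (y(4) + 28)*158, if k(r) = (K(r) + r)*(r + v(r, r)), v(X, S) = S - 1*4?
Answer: 13904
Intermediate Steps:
v(X, S) = -4 + S (v(X, S) = S - 4 = -4 + S)
V = -3 (V = -5 + 2 = -3)
k(r) = 2*r*(-4 + 2*r) (k(r) = (r + r)*(r + (-4 + r)) = (2*r)*(-4 + 2*r) = 2*r*(-4 + 2*r))
y(G) = 60 (y(G) = 4*(-3)*(-2 - 3) = 4*(-3)*(-5) = 60)
(y(4) + 28)*158 = (60 + 28)*158 = 88*158 = 13904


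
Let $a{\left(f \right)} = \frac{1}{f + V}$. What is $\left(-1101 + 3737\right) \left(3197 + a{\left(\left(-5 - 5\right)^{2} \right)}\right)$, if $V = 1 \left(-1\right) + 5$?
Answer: $\frac{219110251}{26} \approx 8.4273 \cdot 10^{6}$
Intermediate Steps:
$V = 4$ ($V = -1 + 5 = 4$)
$a{\left(f \right)} = \frac{1}{4 + f}$ ($a{\left(f \right)} = \frac{1}{f + 4} = \frac{1}{4 + f}$)
$\left(-1101 + 3737\right) \left(3197 + a{\left(\left(-5 - 5\right)^{2} \right)}\right) = \left(-1101 + 3737\right) \left(3197 + \frac{1}{4 + \left(-5 - 5\right)^{2}}\right) = 2636 \left(3197 + \frac{1}{4 + \left(-10\right)^{2}}\right) = 2636 \left(3197 + \frac{1}{4 + 100}\right) = 2636 \left(3197 + \frac{1}{104}\right) = 2636 \cdot \frac{332489}{104} = \frac{219110251}{26}$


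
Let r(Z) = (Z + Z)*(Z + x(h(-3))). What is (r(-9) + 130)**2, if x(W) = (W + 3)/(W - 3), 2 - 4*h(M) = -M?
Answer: 15952036/169 ≈ 94391.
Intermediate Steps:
h(M) = 1/2 + M/4 (h(M) = 1/2 - (-1)*M/4 = 1/2 + M/4)
x(W) = (3 + W)/(-3 + W)
r(Z) = 2*Z*(-11/13 + Z) (r(Z) = (Z + Z)*(Z + (3 + (1/2 + (1/4)*(-3)))/(-3 + (1/2 + (1/4)*(-3)))) = (2*Z)*(Z + (3 + (1/2 - 3/4))/(-3 + (1/2 - 3/4))) = (2*Z)*(Z + (3 - 1/4)/(-3 - 1/4)) = (2*Z)*(Z + (11/4)/(-13/4)) = (2*Z)*(Z - 4/13*11/4) = (2*Z)*(Z - 11/13) = (2*Z)*(-11/13 + Z) = 2*Z*(-11/13 + Z))
(r(-9) + 130)**2 = ((2/13)*(-9)*(-11 + 13*(-9)) + 130)**2 = ((2/13)*(-9)*(-11 - 117) + 130)**2 = ((2/13)*(-9)*(-128) + 130)**2 = (2304/13 + 130)**2 = (3994/13)**2 = 15952036/169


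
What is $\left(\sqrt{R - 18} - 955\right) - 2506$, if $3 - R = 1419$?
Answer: $-3461 + i \sqrt{1434} \approx -3461.0 + 37.868 i$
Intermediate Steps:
$R = -1416$ ($R = 3 - 1419 = -1416$)
$\left(\sqrt{R - 18} - 955\right) - 2506 = \left(\sqrt{-1416 - 18} - 955\right) - 2506 = \left(\sqrt{-1434} - 955\right) - 2506 = \left(i \sqrt{1434} - 955\right) - 2506 = \left(-955 + i \sqrt{1434}\right) - 2506 = -3461 + i \sqrt{1434}$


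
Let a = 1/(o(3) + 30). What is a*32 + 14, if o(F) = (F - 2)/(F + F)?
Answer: 2726/181 ≈ 15.061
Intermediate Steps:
o(F) = (-2 + F)/(2*F) (o(F) = (-2 + F)/((2*F)) = (-2 + F)*(1/(2*F)) = (-2 + F)/(2*F))
a = 6/181 (a = 1/((½)*(-2 + 3)/3 + 30) = 1/((½)*(⅓)*1 + 30) = 1/(⅙ + 30) = 1/(181/6) = 6/181 ≈ 0.033149)
a*32 + 14 = (6/181)*32 + 14 = 192/181 + 14 = 2726/181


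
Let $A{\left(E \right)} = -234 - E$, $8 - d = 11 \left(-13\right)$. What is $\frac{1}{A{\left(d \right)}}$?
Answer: $- \frac{1}{385} \approx -0.0025974$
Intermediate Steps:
$d = 151$ ($d = 8 - 11 \left(-13\right) = 8 - -143 = 8 + 143 = 151$)
$\frac{1}{A{\left(d \right)}} = \frac{1}{-234 - 151} = \frac{1}{-385} = - \frac{1}{385}$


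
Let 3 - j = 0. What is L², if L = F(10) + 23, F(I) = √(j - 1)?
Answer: (23 + √2)² ≈ 596.05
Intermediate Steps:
j = 3 (j = 3 - 1*0 = 3 + 0 = 3)
F(I) = √2 (F(I) = √(3 - 1) = √2)
L = 23 + √2 (L = √2 + 23 = 23 + √2 ≈ 24.414)
L² = (23 + √2)²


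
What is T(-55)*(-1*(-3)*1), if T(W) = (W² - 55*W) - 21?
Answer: 18087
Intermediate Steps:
T(W) = -21 + W² - 55*W
T(-55)*(-1*(-3)*1) = (-21 + (-55)² - 55*(-55))*(-1*(-3)*1) = (-21 + 3025 + 3025)*(3*1) = 6029*3 = 18087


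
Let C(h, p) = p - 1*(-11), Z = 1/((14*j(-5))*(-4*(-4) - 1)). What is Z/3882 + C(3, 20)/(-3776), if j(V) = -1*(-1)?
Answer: -6317011/769567680 ≈ -0.0082085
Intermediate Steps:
j(V) = 1
Z = 1/210 (Z = 1/((14*1)*(-4*(-4) - 1)) = 1/(14*(16 - 1)) = 1/(14*15) = 1/210 ≈ 0.0047619)
C(h, p) = 11 + p (C(h, p) = p + 11 = 11 + p)
Z/3882 + C(3, 20)/(-3776) = (1/210)/3882 + (11 + 20)/(-3776) = (1/210)*(1/3882) + 31*(-1/3776) = 1/815220 - 31/3776 = -6317011/769567680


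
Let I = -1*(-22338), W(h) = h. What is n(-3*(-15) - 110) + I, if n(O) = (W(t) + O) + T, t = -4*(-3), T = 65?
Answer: 22350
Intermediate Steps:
t = 12
I = 22338
n(O) = 77 + O (n(O) = (12 + O) + 65 = 77 + O)
n(-3*(-15) - 110) + I = (77 + (-3*(-15) - 110)) + 22338 = (77 + (45 - 110)) + 22338 = (77 - 65) + 22338 = 12 + 22338 = 22350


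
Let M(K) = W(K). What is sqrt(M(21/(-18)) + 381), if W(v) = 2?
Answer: sqrt(383) ≈ 19.570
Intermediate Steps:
M(K) = 2
sqrt(M(21/(-18)) + 381) = sqrt(2 + 381) = sqrt(383)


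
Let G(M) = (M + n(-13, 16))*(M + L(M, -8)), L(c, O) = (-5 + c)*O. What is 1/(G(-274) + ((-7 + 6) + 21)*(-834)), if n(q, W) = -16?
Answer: -1/584500 ≈ -1.7109e-6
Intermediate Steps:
L(c, O) = O*(-5 + c)
G(M) = (-16 + M)*(40 - 7*M) (G(M) = (M - 16)*(M - 8*(-5 + M)) = (-16 + M)*(M + (40 - 8*M)) = (-16 + M)*(40 - 7*M))
1/(G(-274) + ((-7 + 6) + 21)*(-834)) = 1/((-640 - 7*(-274)² + 152*(-274)) + ((-7 + 6) + 21)*(-834)) = 1/((-640 - 7*75076 - 41648) + (-1 + 21)*(-834)) = 1/((-640 - 525532 - 41648) + 20*(-834)) = 1/(-567820 - 16680) = 1/(-584500) = -1/584500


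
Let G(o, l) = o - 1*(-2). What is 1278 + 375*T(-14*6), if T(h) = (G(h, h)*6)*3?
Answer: -552222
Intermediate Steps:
G(o, l) = 2 + o (G(o, l) = o + 2 = 2 + o)
T(h) = 36 + 18*h (T(h) = ((2 + h)*6)*3 = (12 + 6*h)*3 = 36 + 18*h)
1278 + 375*T(-14*6) = 1278 + 375*(36 + 18*(-14*6)) = 1278 + 375*(36 + 18*(-84)) = 1278 + 375*(36 - 1512) = 1278 + 375*(-1476) = 1278 - 553500 = -552222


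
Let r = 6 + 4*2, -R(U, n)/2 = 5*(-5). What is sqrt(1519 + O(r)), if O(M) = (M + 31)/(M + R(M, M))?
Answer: sqrt(97261)/8 ≈ 38.983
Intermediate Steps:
R(U, n) = 50 (R(U, n) = -10*(-5) = -2*(-25) = 50)
r = 14 (r = 6 + 8 = 14)
O(M) = (31 + M)/(50 + M) (O(M) = (M + 31)/(M + 50) = (31 + M)/(50 + M))
sqrt(1519 + O(r)) = sqrt(1519 + (31 + 14)/(50 + 14)) = sqrt(1519 + 45/64) = sqrt(97261/64) = sqrt(97261)/8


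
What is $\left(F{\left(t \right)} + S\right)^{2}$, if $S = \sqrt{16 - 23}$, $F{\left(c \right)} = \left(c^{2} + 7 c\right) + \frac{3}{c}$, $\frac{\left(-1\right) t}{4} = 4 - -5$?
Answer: $\frac{156924721}{144} + \frac{12527 i \sqrt{7}}{6} \approx 1.0898 \cdot 10^{6} + 5523.9 i$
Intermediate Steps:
$t = -36$ ($t = - 4 \left(4 - -5\right) = - 4 \left(4 + 5\right) = \left(-4\right) 9 = -36$)
$F{\left(c \right)} = c^{2} + \frac{3}{c} + 7 c$
$S = i \sqrt{7}$ ($S = \sqrt{-7} = i \sqrt{7} \approx 2.6458 i$)
$\left(F{\left(t \right)} + S\right)^{2} = \left(\frac{3 + \left(-36\right)^{2} \left(7 - 36\right)}{-36} + i \sqrt{7}\right)^{2} = \left(- \frac{3 + 1296 \left(-29\right)}{36} + i \sqrt{7}\right)^{2} = \left(- \frac{3 - 37584}{36} + i \sqrt{7}\right)^{2} = \left(\left(- \frac{1}{36}\right) \left(-37581\right) + i \sqrt{7}\right)^{2} = \left(\frac{12527}{12} + i \sqrt{7}\right)^{2}$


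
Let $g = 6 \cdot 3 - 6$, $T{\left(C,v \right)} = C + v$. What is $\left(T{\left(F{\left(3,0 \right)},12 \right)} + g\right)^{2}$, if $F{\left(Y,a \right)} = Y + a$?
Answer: $729$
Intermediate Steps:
$g = 12$ ($g = 18 - 6 = 12$)
$\left(T{\left(F{\left(3,0 \right)},12 \right)} + g\right)^{2} = \left(\left(\left(3 + 0\right) + 12\right) + 12\right)^{2} = \left(\left(3 + 12\right) + 12\right)^{2} = \left(15 + 12\right)^{2} = 27^{2} = 729$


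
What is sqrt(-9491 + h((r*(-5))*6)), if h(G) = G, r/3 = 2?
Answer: I*sqrt(9671) ≈ 98.341*I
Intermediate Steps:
r = 6 (r = 3*2 = 6)
sqrt(-9491 + h((r*(-5))*6)) = sqrt(-9491 + (6*(-5))*6) = sqrt(-9491 - 30*6) = sqrt(-9491 - 180) = sqrt(-9671) = I*sqrt(9671)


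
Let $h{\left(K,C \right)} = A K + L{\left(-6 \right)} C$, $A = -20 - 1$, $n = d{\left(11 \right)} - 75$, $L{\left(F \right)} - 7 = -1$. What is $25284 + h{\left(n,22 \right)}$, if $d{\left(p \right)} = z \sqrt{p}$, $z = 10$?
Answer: $26991 - 210 \sqrt{11} \approx 26295.0$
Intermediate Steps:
$d{\left(p \right)} = 10 \sqrt{p}$
$L{\left(F \right)} = 6$ ($L{\left(F \right)} = 7 - 1 = 6$)
$n = -75 + 10 \sqrt{11}$ ($n = 10 \sqrt{11} - 75 = -75 + 10 \sqrt{11} \approx -41.834$)
$A = -21$ ($A = -20 - 1 = -21$)
$h{\left(K,C \right)} = - 21 K + 6 C$
$25284 + h{\left(n,22 \right)} = 25284 - \left(-132 + 21 \left(-75 + 10 \sqrt{11}\right)\right) = 25284 + \left(\left(1575 - 210 \sqrt{11}\right) + 132\right) = 25284 + \left(1707 - 210 \sqrt{11}\right) = 26991 - 210 \sqrt{11}$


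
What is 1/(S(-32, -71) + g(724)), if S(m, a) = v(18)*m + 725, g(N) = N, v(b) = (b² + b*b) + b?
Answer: -1/19863 ≈ -5.0345e-5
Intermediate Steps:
v(b) = b + 2*b² (v(b) = (b² + b²) + b = 2*b² + b = b + 2*b²)
S(m, a) = 725 + 666*m (S(m, a) = (18*(1 + 2*18))*m + 725 = (18*(1 + 36))*m + 725 = (18*37)*m + 725 = 666*m + 725 = 725 + 666*m)
1/(S(-32, -71) + g(724)) = 1/((725 + 666*(-32)) + 724) = 1/((725 - 21312) + 724) = 1/(-20587 + 724) = 1/(-19863) = -1/19863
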